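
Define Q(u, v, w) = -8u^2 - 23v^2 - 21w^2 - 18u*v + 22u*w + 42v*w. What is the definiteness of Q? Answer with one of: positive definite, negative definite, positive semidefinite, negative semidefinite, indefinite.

negative definite

The symmetric matrix of Q is A = [[-8, -9, 11], [-9, -23, 21], [11, 21, -21]].
Leading principal minors: Δ_1 = -8, Δ_2 = 103, Δ_3 = -10.
The signs alternate starting with Δ_1 < 0, so by Sylvester's criterion Q is negative definite.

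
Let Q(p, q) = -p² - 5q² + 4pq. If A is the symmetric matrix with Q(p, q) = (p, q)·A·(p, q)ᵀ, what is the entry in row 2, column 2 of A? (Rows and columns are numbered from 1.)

The coefficient of q² in Q is -5, and that is exactly A[2,2].

-5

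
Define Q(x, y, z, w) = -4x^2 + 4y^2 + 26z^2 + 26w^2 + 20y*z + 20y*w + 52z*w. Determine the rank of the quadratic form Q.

3

The associated matrix is A = [[-4, 0, 0, 0], [0, 4, 10, 10], [0, 10, 26, 26], [0, 10, 26, 26]].
Symmetric row and column elimination reduces A to a congruent diagonal form with pivots -4, 4, 1, 0.
So there are 2 positive, 1 negative, 1 zero pivots.
The rank is the number of nonzero pivots: 3.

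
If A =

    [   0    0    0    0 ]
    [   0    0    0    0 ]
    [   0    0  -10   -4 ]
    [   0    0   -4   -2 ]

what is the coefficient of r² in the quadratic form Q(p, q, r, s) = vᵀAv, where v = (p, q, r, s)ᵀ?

-10

The coefficient of r² is the diagonal entry A[3,3] = -10.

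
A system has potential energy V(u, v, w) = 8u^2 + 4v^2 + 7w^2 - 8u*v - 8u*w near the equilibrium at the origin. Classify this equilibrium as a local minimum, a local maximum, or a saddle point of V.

The Hessian at the origin is H = [[16, -8, -8], [-8, 8, 0], [-8, 0, 14]].
Applying the same elementary operations to the rows and columns of H produces a congruent diagonal matrix with entries 16, 4, 6.
That gives 3 positive pivots.
H is positive definite, so the origin is a strict local minimum.

local minimum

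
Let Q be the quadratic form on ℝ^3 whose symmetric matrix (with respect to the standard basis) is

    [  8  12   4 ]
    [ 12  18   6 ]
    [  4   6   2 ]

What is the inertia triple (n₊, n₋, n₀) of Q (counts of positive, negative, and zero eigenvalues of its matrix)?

Congruent diagonalization of A (simultaneous row and column reduction) yields pivots 8, 0, 0.
Counting signs: 1 positive, 2 zero.

(1, 0, 2)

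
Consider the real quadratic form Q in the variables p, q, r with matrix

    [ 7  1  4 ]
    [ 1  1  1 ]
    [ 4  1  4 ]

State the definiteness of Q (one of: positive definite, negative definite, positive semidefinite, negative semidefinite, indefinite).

positive definite

Leading principal minors: Δ_1 = 7, Δ_2 = 6, Δ_3 = 9.
All leading principal minors are positive, so by Sylvester's criterion Q is positive definite.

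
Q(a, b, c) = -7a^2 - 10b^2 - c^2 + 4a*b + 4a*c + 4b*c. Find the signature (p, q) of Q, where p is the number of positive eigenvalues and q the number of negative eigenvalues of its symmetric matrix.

The associated matrix is A = [[-7, 2, 2], [2, -10, 2], [2, 2, -1]].
Congruent diagonalization of A (simultaneous row and column reduction) yields pivots -7, -66/7, 3/11.
That gives 1 positive, 2 negative pivots.

(1, 2)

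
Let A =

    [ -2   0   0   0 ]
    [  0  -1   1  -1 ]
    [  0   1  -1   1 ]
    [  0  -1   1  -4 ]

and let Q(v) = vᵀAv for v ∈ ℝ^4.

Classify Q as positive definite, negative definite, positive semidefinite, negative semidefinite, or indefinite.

negative semidefinite

Symmetric row and column elimination reduces A to a congruent diagonal form with pivots -2, -1, 0, -3.
That gives 3 negative, 1 zero pivots.
Hence Q is negative semidefinite.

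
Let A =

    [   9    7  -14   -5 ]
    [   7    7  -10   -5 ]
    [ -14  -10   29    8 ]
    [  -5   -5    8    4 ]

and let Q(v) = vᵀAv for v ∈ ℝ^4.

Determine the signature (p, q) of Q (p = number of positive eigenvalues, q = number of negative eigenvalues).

(4, 0)

Symmetric row and column elimination reduces A to a congruent diagonal form with pivots 9, 14/9, 47/7, 15/47.
So there are 4 positive pivots.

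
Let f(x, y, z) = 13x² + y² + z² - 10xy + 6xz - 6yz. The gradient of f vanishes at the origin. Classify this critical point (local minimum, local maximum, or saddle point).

The Hessian at the origin is H = [[26, -10, 6], [-10, 2, -6], [6, -6, 2]].
Applying the same elementary operations to the rows and columns of H produces a congruent diagonal matrix with entries 26, -24/13, 8.
So there are 2 positive, 1 negative pivots.
H is indefinite, so the origin is a saddle point.

saddle point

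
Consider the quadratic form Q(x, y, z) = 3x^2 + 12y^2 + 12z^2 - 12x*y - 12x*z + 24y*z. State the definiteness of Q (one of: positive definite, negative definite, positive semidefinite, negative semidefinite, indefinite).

positive semidefinite

The associated matrix is A = [[3, -6, -6], [-6, 12, 12], [-6, 12, 12]].
Congruent diagonalization of A (simultaneous row and column reduction) yields pivots 3, 0, 0.
That gives 1 positive, 2 zero pivots.
Hence Q is positive semidefinite.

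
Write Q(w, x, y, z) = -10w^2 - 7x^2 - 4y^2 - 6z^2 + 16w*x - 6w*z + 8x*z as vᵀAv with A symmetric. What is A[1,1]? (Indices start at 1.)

The coefficient of w^2 in Q is -10, and that is exactly A[1,1].

-10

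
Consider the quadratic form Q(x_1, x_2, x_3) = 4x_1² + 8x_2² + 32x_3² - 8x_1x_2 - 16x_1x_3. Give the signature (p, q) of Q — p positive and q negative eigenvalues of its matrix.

(2, 0)

The associated matrix is A = [[4, -4, -8], [-4, 8, 0], [-8, 0, 32]].
Symmetric row and column elimination reduces A to a congruent diagonal form with pivots 4, 4, 0.
That gives 2 positive, 1 zero pivots.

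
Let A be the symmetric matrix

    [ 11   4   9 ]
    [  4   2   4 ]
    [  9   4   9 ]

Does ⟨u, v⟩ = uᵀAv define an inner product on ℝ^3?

Leading principal minors: Δ_1 = 11, Δ_2 = 6, Δ_3 = 4.
All leading principal minors are positive, so by Sylvester's criterion Q is positive definite.
⟨·,·⟩ is an inner product exactly when A is positive definite.

yes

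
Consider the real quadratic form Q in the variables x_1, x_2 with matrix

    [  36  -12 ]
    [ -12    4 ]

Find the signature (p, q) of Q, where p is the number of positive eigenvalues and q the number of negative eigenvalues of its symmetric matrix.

(1, 0)

Symmetric row and column elimination reduces A to a congruent diagonal form with pivots 36, 0.
Counting signs: 1 positive, 1 zero.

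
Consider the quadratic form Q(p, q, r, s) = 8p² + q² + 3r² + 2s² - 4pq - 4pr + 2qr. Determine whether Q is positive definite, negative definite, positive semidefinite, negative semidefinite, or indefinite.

positive definite

The symmetric matrix of Q is A = [[8, -2, -2, 0], [-2, 1, 1, 0], [-2, 1, 3, 0], [0, 0, 0, 2]].
Leading principal minors: Δ_1 = 8, Δ_2 = 4, Δ_3 = 8, Δ_4 = 16.
All leading principal minors are positive, so by Sylvester's criterion Q is positive definite.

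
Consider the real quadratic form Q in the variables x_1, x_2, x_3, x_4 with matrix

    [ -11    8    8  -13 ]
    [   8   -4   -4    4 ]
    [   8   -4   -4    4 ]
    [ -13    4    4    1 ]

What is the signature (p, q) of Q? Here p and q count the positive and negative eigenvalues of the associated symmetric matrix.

Applying the same elementary operations to the rows and columns of A produces a congruent diagonal matrix with entries -11, 20/11, 0, 0.
That gives 1 positive, 1 negative, 2 zero pivots.

(1, 1)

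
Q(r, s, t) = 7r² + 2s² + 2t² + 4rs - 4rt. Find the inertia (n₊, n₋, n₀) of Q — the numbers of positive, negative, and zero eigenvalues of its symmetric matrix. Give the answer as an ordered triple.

Write A = [[7, 2, -2], [2, 2, 0], [-2, 0, 2]].
Congruent diagonalization of A (simultaneous row and column reduction) yields pivots 7, 10/7, 6/5.
So there are 3 positive pivots.

(3, 0, 0)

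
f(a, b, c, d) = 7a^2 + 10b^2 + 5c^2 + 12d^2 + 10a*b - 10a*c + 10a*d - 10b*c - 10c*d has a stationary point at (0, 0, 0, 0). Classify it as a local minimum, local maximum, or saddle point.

local minimum

The Hessian at the origin is H = [[14, 10, -10, 10], [10, 20, -10, 0], [-10, -10, 10, -10], [10, 0, -10, 24]].
Symmetric row and column elimination reduces H to a congruent diagonal form with pivots 14, 90/7, 20/9, 4.
That gives 4 positive pivots.
H is positive definite, so the origin is a strict local minimum.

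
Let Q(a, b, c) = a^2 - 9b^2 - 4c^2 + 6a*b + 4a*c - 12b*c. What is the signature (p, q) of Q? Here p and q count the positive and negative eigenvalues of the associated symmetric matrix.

The symmetric matrix is A = [[1, 3, 2], [3, -9, -6], [2, -6, -4]].
Symmetric row and column elimination reduces A to a congruent diagonal form with pivots 1, -18, 0.
Counting signs: 1 positive, 1 negative, 1 zero.

(1, 1)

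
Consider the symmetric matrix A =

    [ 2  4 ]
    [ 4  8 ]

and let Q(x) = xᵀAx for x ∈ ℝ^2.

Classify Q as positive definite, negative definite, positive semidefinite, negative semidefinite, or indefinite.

positive semidefinite

For the 2×2 matrix [[2, 4], [4, 8]]: det = 2·8 − (4)² = 0, trace = 10.
det = 0 so one eigenvalue is zero; the form is semidefinite with the sign of the trace.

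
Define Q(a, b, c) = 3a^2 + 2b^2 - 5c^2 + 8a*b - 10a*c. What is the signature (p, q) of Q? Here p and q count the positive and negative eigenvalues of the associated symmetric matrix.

The symmetric matrix is A = [[3, 4, -5], [4, 2, 0], [-5, 0, -5]].
Applying the same elementary operations to the rows and columns of A produces a congruent diagonal matrix with entries 3, -10/3, 0.
So there are 1 positive, 1 negative, 1 zero pivots.

(1, 1)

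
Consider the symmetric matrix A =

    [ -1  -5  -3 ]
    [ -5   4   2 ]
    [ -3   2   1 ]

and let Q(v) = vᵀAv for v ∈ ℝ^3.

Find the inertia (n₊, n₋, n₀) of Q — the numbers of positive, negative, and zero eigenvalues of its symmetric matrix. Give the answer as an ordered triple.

(2, 1, 0)

Congruent diagonalization of A (simultaneous row and column reduction) yields pivots -1, 29, 1/29.
Counting signs: 2 positive, 1 negative.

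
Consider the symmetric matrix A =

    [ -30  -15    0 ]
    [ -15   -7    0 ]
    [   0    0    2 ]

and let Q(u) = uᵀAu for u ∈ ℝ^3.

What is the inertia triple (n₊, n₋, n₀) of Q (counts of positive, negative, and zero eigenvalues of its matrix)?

(2, 1, 0)

Symmetric row and column elimination reduces A to a congruent diagonal form with pivots -30, 1/2, 2.
So there are 2 positive, 1 negative pivots.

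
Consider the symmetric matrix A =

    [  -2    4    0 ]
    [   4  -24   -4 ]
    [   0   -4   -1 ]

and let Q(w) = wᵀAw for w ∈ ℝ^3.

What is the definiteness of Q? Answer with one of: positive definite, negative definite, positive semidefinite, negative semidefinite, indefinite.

negative semidefinite

Congruent diagonalization of A (simultaneous row and column reduction) yields pivots -2, -16, 0.
That gives 2 negative, 1 zero pivots.
Hence Q is negative semidefinite.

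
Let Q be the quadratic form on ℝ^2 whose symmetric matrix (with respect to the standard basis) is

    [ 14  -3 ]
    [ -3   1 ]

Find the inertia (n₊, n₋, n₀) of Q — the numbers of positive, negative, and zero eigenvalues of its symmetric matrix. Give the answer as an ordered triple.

(2, 0, 0)

Congruent diagonalization of A (simultaneous row and column reduction) yields pivots 14, 5/14.
Counting signs: 2 positive.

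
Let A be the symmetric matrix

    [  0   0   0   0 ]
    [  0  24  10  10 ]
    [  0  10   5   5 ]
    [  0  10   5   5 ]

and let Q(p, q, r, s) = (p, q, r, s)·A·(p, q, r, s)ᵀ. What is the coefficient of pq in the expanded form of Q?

The coefficient of pq is A[1,2] + A[2,1] = 2·0 = 0.

0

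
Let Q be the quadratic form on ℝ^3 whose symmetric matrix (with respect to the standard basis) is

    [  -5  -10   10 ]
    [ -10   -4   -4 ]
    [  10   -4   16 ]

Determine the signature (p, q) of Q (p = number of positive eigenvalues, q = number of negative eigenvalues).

(1, 1)

Symmetric row and column elimination reduces A to a congruent diagonal form with pivots -5, 16, 0.
So there are 1 positive, 1 negative, 1 zero pivots.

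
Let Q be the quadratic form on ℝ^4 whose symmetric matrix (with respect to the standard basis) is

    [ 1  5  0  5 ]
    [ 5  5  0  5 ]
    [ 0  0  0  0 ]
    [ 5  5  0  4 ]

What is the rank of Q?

Congruent diagonalization of A (simultaneous row and column reduction) yields pivots 1, -20, 0, -1.
Counting signs: 1 positive, 2 negative, 1 zero.
The rank is the number of nonzero pivots: 3.

3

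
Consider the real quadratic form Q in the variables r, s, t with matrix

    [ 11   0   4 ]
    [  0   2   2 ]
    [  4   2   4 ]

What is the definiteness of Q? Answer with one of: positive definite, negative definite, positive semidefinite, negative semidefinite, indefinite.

Leading principal minors: Δ_1 = 11, Δ_2 = 22, Δ_3 = 12.
All leading principal minors are positive, so by Sylvester's criterion Q is positive definite.

positive definite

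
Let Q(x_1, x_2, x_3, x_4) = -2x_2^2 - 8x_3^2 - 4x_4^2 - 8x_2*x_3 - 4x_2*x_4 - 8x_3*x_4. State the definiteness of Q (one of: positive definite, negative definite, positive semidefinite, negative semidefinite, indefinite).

negative semidefinite

Write A = [[0, 0, 0, 0], [0, -2, -4, -2], [0, -4, -8, -4], [0, -2, -4, -4]].
Symmetric row and column elimination reduces A to a congruent diagonal form with pivots 0, -2, 0, -2.
Counting signs: 2 negative, 2 zero.
Hence Q is negative semidefinite.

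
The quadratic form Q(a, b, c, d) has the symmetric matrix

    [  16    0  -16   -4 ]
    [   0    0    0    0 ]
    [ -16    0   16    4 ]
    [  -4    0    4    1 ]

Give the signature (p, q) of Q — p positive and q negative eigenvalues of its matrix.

Congruent diagonalization of A (simultaneous row and column reduction) yields pivots 16, 0, 0, 0.
Counting signs: 1 positive, 3 zero.

(1, 0)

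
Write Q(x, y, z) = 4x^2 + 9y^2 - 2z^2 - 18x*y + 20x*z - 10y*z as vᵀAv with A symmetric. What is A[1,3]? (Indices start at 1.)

10

The coefficient of x·z in Q is 20. For a symmetric A this equals A[1,3] + A[3,1] = 2·A[1,3].
So A[1,3] = 20/2 = 10.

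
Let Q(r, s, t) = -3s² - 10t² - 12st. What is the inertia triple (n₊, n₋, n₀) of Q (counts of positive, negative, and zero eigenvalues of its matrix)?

(1, 1, 1)

Write A = [[0, 0, 0], [0, -3, -6], [0, -6, -10]].
Symmetric row and column elimination reduces A to a congruent diagonal form with pivots 0, -3, 2.
That gives 1 positive, 1 negative, 1 zero pivots.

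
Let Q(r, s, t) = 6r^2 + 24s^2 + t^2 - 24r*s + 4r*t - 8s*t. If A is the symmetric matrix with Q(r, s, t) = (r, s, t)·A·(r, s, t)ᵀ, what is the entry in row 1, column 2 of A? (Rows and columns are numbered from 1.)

The coefficient of r·s in Q is -24. For a symmetric A this equals A[1,2] + A[2,1] = 2·A[1,2].
So A[1,2] = -24/2 = -12.

-12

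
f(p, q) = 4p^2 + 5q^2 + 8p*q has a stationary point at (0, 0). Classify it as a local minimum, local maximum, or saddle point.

The Hessian at the origin is H = [[8, 8], [8, 10]].
det H = 8·10 − (8)² = 16 > 0 and H[1,1] = 8 > 0, so H is positive definite.
Therefore the origin is a local minimum.

local minimum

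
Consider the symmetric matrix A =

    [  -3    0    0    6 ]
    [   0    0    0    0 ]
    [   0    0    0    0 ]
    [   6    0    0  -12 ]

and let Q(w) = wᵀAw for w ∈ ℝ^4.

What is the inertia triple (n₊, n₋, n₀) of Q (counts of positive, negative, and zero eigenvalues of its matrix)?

Row-reducing A symmetrically gives the diagonal entries -3, 0, 0, 0.
That gives 1 negative, 3 zero pivots.

(0, 1, 3)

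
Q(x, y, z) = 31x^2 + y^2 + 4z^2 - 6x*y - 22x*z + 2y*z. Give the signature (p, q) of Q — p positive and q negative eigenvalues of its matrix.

(3, 0)

The associated matrix is A = [[31, -3, -11], [-3, 1, 1], [-11, 1, 4]].
An LDLᵀ factorisation of A has diagonal entries 31, 22/31, 1/11.
That gives 3 positive pivots.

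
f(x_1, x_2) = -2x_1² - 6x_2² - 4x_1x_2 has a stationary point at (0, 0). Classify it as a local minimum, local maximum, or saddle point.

local maximum

The Hessian at the origin is H = [[-4, -4], [-4, -12]].
det H = -4·-12 − (-4)² = 32 > 0 and H[1,1] = -4 < 0, so H is negative definite.
Therefore the origin is a local maximum.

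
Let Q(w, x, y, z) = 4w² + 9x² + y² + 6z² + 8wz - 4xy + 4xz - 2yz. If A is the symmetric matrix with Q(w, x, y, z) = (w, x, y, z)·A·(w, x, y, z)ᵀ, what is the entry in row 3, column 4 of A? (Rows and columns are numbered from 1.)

-1

The coefficient of y·z in Q is -2. For a symmetric A this equals A[3,4] + A[4,3] = 2·A[3,4].
So A[3,4] = -2/2 = -1.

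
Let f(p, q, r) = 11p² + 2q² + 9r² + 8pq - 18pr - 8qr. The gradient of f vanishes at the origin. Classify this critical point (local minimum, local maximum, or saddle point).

The Hessian at the origin is H = [[22, 8, -18], [8, 4, -8], [-18, -8, 18]].
Congruent diagonalization of H (simultaneous row and column reduction) yields pivots 22, 12/11, 4/3.
That gives 3 positive pivots.
H is positive definite, so the origin is a strict local minimum.

local minimum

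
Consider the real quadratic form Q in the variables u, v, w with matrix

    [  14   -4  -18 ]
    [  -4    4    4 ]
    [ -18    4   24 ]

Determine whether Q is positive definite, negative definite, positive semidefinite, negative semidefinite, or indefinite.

An LDLᵀ factorisation of A has diagonal entries 14, 20/7, 2/5.
Counting signs: 3 positive.
Hence Q is positive definite.

positive definite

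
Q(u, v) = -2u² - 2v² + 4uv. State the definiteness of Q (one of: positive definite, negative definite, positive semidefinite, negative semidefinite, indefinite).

negative semidefinite

The symmetric matrix of Q is [[-2, 2], [2, -2]].
For the 2×2 matrix [[-2, 2], [2, -2]]: det = -2·-2 − (2)² = 0, trace = -4.
det = 0 so one eigenvalue is zero; the form is semidefinite with the sign of the trace.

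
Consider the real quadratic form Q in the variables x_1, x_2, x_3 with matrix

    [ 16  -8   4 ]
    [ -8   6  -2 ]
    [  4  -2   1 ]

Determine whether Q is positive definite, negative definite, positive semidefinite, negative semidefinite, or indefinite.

positive semidefinite

Symmetric row and column elimination reduces A to a congruent diagonal form with pivots 16, 2, 0.
So there are 2 positive, 1 zero pivots.
Hence Q is positive semidefinite.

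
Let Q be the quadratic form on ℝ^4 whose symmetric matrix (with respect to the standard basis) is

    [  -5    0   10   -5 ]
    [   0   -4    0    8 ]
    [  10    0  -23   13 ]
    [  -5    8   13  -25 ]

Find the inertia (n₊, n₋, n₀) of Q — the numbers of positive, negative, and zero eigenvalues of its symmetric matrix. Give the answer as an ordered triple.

(0, 4, 0)

Symmetric row and column elimination reduces A to a congruent diagonal form with pivots -5, -4, -3, -1.
So there are 4 negative pivots.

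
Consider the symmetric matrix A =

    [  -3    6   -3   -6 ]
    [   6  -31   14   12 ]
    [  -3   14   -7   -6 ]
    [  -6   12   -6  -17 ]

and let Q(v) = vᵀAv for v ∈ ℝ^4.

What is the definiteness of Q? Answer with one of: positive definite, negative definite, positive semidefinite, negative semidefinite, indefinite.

negative definite

An LDLᵀ factorisation of A has diagonal entries -3, -19, -12/19, -5.
That gives 4 negative pivots.
Hence Q is negative definite.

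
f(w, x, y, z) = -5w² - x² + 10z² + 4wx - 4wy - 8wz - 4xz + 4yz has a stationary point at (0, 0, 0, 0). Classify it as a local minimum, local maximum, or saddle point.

saddle point

The Hessian at the origin is H = [[-10, 4, -4, -8], [4, -2, 0, -4], [-4, 0, 0, 4], [-8, -4, 4, 20]].
Applying the same elementary operations to the rows and columns of H produces a congruent diagonal matrix with entries -10, -2/5, 8, -6.
That gives 1 positive, 3 negative pivots.
H is indefinite, so the origin is a saddle point.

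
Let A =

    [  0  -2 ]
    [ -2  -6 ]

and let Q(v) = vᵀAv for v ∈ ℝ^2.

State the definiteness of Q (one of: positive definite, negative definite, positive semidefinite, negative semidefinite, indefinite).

indefinite

For the 2×2 matrix [[0, -2], [-2, -6]]: det = 0·-6 − (-2)² = -4, trace = -6.
det < 0 so the eigenvalues have opposite signs; the form is indefinite.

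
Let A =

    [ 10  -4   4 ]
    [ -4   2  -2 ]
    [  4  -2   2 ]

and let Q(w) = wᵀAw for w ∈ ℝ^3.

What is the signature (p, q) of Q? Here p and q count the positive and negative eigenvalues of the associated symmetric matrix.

Row-reducing A symmetrically gives the diagonal entries 10, 2/5, 0.
So there are 2 positive, 1 zero pivots.

(2, 0)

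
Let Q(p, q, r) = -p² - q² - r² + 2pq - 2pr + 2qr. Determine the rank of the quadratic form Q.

The symmetric matrix is A = [[-1, 1, -1], [1, -1, 1], [-1, 1, -1]].
Row-reducing A symmetrically gives the diagonal entries -1, 0, 0.
That gives 1 negative, 2 zero pivots.
The rank is the number of nonzero pivots: 1.

1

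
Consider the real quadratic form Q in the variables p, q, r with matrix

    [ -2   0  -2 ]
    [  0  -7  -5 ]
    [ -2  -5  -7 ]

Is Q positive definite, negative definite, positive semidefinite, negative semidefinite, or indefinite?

Congruent diagonalization of A (simultaneous row and column reduction) yields pivots -2, -7, -10/7.
That gives 3 negative pivots.
Hence Q is negative definite.

negative definite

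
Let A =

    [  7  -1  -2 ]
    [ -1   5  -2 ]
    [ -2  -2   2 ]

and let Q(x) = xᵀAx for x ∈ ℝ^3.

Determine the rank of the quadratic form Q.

3

Congruent diagonalization of A (simultaneous row and column reduction) yields pivots 7, 34/7, 6/17.
So there are 3 positive pivots.
The rank is the number of nonzero pivots: 3.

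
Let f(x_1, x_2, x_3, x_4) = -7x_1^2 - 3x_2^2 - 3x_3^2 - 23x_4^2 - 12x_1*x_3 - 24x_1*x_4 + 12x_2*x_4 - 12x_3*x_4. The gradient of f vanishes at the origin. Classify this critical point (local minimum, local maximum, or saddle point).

The Hessian at the origin is H = [[-14, 0, -12, -24], [0, -6, 0, 12], [-12, 0, -6, -12], [-24, 12, -12, -46]].
Applying the same elementary operations to the rows and columns of H produces a congruent diagonal matrix with entries -14, -6, 30/7, 2.
So there are 2 positive, 2 negative pivots.
H is indefinite, so the origin is a saddle point.

saddle point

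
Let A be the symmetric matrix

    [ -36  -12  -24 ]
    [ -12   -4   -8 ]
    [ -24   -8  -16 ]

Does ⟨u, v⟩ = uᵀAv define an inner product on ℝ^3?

no

Symmetric row and column elimination reduces A to a congruent diagonal form with pivots -36, 0, 0.
That gives 1 negative, 2 zero pivots.
Hence Q is negative semidefinite.
⟨·,·⟩ is an inner product exactly when A is positive definite.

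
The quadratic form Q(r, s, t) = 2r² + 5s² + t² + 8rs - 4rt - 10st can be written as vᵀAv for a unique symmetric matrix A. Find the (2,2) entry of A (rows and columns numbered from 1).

The coefficient of s² in Q is 5, and that is exactly A[2,2].

5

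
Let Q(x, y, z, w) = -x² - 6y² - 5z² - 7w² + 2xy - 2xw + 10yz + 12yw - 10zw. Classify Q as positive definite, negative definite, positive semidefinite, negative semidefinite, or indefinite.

negative semidefinite

The symmetric matrix is A = [[-1, 1, 0, -1], [1, -6, 5, 6], [0, 5, -5, -5], [-1, 6, -5, -7]].
Symmetric row and column elimination reduces A to a congruent diagonal form with pivots -1, -5, 0, -1.
Counting signs: 3 negative, 1 zero.
Hence Q is negative semidefinite.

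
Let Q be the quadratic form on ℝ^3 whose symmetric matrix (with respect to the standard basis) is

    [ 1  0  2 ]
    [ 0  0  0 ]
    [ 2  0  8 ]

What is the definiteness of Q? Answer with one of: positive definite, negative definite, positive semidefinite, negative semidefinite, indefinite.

Row-reducing A symmetrically gives the diagonal entries 1, 0, 4.
So there are 2 positive, 1 zero pivots.
Hence Q is positive semidefinite.

positive semidefinite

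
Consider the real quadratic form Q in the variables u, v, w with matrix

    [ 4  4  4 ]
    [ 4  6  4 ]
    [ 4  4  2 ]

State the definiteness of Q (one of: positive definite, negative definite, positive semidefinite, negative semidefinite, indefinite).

Congruent diagonalization of A (simultaneous row and column reduction) yields pivots 4, 2, -2.
So there are 2 positive, 1 negative pivots.
Hence Q is indefinite.

indefinite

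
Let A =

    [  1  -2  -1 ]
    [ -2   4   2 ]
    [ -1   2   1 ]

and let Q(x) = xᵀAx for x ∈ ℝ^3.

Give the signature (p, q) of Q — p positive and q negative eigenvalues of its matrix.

Applying the same elementary operations to the rows and columns of A produces a congruent diagonal matrix with entries 1, 0, 0.
That gives 1 positive, 2 zero pivots.

(1, 0)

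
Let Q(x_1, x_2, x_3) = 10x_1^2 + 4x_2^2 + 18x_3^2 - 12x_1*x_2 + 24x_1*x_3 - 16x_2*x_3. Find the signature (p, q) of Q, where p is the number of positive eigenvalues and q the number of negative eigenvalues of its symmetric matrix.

The symmetric matrix is A = [[10, -6, 12], [-6, 4, -8], [12, -8, 18]].
An LDLᵀ factorisation of A has diagonal entries 10, 2/5, 2.
Counting signs: 3 positive.

(3, 0)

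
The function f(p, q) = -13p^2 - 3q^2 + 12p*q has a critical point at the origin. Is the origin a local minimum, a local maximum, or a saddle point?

The Hessian at the origin is H = [[-26, 12], [12, -6]].
det H = -26·-6 − (12)² = 12 > 0 and H[1,1] = -26 < 0, so H is negative definite.
Therefore the origin is a local maximum.

local maximum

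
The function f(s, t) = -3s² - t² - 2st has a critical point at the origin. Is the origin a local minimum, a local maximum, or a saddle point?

local maximum

The Hessian at the origin is H = [[-6, -2], [-2, -2]].
det H = -6·-2 − (-2)² = 8 > 0 and H[1,1] = -6 < 0, so H is negative definite.
Therefore the origin is a local maximum.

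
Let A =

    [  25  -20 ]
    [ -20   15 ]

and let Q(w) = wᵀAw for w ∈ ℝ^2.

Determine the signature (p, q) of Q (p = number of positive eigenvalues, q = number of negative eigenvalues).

(1, 1)

An LDLᵀ factorisation of A has diagonal entries 25, -1.
That gives 1 positive, 1 negative pivots.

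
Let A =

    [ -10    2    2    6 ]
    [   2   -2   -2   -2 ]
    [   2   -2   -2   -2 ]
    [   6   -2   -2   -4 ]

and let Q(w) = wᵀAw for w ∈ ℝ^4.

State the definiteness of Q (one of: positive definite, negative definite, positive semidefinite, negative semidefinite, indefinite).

negative semidefinite

Congruent diagonalization of A (simultaneous row and column reduction) yields pivots -10, -8/5, 0, 0.
That gives 2 negative, 2 zero pivots.
Hence Q is negative semidefinite.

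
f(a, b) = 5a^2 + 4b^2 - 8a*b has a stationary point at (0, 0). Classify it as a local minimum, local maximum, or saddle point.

local minimum

The Hessian at the origin is H = [[10, -8], [-8, 8]].
det H = 10·8 − (-8)² = 16 > 0 and H[1,1] = 10 > 0, so H is positive definite.
Therefore the origin is a local minimum.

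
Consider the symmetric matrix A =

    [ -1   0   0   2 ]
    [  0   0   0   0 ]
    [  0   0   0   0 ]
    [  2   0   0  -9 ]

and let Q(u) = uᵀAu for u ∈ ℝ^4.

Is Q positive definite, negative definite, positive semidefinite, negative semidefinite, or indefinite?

Symmetric row and column elimination reduces A to a congruent diagonal form with pivots -1, 0, 0, -5.
So there are 2 negative, 2 zero pivots.
Hence Q is negative semidefinite.

negative semidefinite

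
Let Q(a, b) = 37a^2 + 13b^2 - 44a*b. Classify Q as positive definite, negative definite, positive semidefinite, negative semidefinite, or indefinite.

indefinite

The associated matrix is A = [[37, -22], [-22, 13]].
An LDLᵀ factorisation of A has diagonal entries 37, -3/37.
Counting signs: 1 positive, 1 negative.
Hence Q is indefinite.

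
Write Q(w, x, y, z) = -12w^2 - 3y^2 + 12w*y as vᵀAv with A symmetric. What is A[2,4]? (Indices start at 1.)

0

The coefficient of x·z in Q is 0. For a symmetric A this equals A[2,4] + A[4,2] = 2·A[2,4].
So A[2,4] = 0/2 = 0.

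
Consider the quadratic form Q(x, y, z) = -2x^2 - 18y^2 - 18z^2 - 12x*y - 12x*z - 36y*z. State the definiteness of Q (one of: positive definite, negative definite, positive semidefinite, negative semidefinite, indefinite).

The associated matrix is A = [[-2, -6, -6], [-6, -18, -18], [-6, -18, -18]].
Applying the same elementary operations to the rows and columns of A produces a congruent diagonal matrix with entries -2, 0, 0.
Counting signs: 1 negative, 2 zero.
Hence Q is negative semidefinite.

negative semidefinite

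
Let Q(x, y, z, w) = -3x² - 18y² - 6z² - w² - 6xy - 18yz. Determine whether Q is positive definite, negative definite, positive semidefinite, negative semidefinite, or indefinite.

The symmetric matrix is A = [[-3, -3, 0, 0], [-3, -18, -9, 0], [0, -9, -6, 0], [0, 0, 0, -1]].
An LDLᵀ factorisation of A has diagonal entries -3, -15, -3/5, -1.
So there are 4 negative pivots.
Hence Q is negative definite.

negative definite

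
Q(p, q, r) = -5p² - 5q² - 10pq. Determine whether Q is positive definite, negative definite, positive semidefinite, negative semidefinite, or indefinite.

negative semidefinite

The associated matrix is A = [[-5, -5, 0], [-5, -5, 0], [0, 0, 0]].
Applying the same elementary operations to the rows and columns of A produces a congruent diagonal matrix with entries -5, 0, 0.
That gives 1 negative, 2 zero pivots.
Hence Q is negative semidefinite.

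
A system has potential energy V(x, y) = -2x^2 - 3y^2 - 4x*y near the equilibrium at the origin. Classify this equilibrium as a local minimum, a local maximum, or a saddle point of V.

The Hessian at the origin is H = [[-4, -4], [-4, -6]].
det H = -4·-6 − (-4)² = 8 > 0 and H[1,1] = -4 < 0, so H is negative definite.
Therefore the origin is a local maximum.

local maximum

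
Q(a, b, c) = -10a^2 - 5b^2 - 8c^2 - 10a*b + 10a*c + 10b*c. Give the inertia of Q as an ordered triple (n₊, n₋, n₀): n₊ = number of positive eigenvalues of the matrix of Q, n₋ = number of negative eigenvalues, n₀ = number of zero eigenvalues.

(0, 3, 0)

The associated matrix is A = [[-10, -5, 5], [-5, -5, 5], [5, 5, -8]].
Applying the same elementary operations to the rows and columns of A produces a congruent diagonal matrix with entries -10, -5/2, -3.
Counting signs: 3 negative.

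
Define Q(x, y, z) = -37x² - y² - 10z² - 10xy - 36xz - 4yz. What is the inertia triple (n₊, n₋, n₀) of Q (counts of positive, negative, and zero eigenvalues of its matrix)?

(0, 3, 0)

The associated matrix is A = [[-37, -5, -18], [-5, -1, -2], [-18, -2, -10]].
Congruent diagonalization of A (simultaneous row and column reduction) yields pivots -37, -12/37, -2/3.
Counting signs: 3 negative.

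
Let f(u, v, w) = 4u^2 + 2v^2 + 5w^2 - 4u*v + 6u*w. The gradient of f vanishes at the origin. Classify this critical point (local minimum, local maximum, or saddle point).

The Hessian at the origin is H = [[8, -4, 6], [-4, 4, 0], [6, 0, 10]].
Applying the same elementary operations to the rows and columns of H produces a congruent diagonal matrix with entries 8, 2, 1.
That gives 3 positive pivots.
H is positive definite, so the origin is a strict local minimum.

local minimum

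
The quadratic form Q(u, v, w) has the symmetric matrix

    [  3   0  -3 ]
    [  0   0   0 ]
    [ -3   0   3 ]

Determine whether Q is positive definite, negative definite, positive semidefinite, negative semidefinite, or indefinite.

positive semidefinite

Row-reducing A symmetrically gives the diagonal entries 3, 0, 0.
That gives 1 positive, 2 zero pivots.
Hence Q is positive semidefinite.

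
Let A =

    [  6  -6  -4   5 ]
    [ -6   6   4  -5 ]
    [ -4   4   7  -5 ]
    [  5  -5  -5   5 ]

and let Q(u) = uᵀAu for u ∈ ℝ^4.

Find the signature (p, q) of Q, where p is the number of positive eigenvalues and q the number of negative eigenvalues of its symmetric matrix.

(3, 0)

Congruent diagonalization of A (simultaneous row and column reduction) yields pivots 6, 0, 13/3, 5/26.
That gives 3 positive, 1 zero pivots.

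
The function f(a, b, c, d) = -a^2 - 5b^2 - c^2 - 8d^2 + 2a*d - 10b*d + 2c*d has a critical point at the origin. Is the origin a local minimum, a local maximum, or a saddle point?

The Hessian at the origin is H = [[-2, 0, 0, 2], [0, -10, 0, -10], [0, 0, -2, 2], [2, -10, 2, -16]].
Symmetric row and column elimination reduces H to a congruent diagonal form with pivots -2, -10, -2, -2.
So there are 4 negative pivots.
H is negative definite, so the origin is a strict local maximum.

local maximum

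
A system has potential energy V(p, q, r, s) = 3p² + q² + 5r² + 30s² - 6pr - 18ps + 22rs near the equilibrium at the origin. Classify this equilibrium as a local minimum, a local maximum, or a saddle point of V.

The Hessian at the origin is H = [[6, 0, -6, -18], [0, 2, 0, 0], [-6, 0, 10, 22], [-18, 0, 22, 60]].
An LDLᵀ factorisation of H has diagonal entries 6, 2, 4, 2.
That gives 4 positive pivots.
H is positive definite, so the origin is a strict local minimum.

local minimum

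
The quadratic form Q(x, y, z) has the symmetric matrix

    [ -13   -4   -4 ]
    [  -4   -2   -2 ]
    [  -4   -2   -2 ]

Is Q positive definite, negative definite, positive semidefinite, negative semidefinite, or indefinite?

Congruent diagonalization of A (simultaneous row and column reduction) yields pivots -13, -10/13, 0.
So there are 2 negative, 1 zero pivots.
Hence Q is negative semidefinite.

negative semidefinite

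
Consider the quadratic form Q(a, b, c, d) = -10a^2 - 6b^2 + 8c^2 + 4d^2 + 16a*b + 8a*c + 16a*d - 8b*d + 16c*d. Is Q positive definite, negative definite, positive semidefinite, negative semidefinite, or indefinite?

The symmetric matrix is A = [[-10, 8, 4, 8], [8, -6, 0, -4], [4, 0, 8, 8], [8, -4, 8, 4]].
Applying the same elementary operations to the rows and columns of A produces a congruent diagonal matrix with entries -10, 2/5, -16, 0.
So there are 1 positive, 2 negative, 1 zero pivots.
Hence Q is indefinite.

indefinite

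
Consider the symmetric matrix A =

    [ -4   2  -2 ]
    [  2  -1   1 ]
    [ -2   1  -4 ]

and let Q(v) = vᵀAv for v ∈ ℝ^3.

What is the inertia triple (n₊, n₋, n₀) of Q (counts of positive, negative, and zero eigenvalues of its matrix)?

(0, 2, 1)

Congruent diagonalization of A (simultaneous row and column reduction) yields pivots -4, 0, -3.
Counting signs: 2 negative, 1 zero.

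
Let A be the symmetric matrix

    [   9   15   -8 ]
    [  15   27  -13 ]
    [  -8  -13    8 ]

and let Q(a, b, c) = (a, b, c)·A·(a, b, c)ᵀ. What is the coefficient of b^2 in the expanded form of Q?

The coefficient of b^2 is the diagonal entry A[2,2] = 27.

27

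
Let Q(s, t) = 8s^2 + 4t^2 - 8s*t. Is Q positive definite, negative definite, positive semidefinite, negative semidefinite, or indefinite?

positive definite

The symmetric matrix of Q is A = [[8, -4], [-4, 4]].
Leading principal minors: Δ_1 = 8, Δ_2 = 16.
All leading principal minors are positive, so by Sylvester's criterion Q is positive definite.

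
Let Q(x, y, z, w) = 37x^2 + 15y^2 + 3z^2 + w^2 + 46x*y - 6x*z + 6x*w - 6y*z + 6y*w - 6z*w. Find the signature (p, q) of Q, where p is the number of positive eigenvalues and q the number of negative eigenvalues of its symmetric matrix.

Write A = [[37, 23, -3, 3], [23, 15, -3, 3], [-3, -3, 3, -3], [3, 3, -3, 1]].
Row-reducing A symmetrically gives the diagonal entries 37, 26/37, 12/13, -2.
Counting signs: 3 positive, 1 negative.

(3, 1)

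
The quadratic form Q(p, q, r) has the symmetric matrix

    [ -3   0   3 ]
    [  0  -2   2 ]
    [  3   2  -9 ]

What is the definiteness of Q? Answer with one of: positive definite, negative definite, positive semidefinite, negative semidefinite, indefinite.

An LDLᵀ factorisation of A has diagonal entries -3, -2, -4.
Counting signs: 3 negative.
Hence Q is negative definite.

negative definite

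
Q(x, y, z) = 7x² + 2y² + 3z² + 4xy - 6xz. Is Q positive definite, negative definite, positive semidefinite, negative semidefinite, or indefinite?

The symmetric matrix of Q is A = [[7, 2, -3], [2, 2, 0], [-3, 0, 3]].
Leading principal minors: Δ_1 = 7, Δ_2 = 10, Δ_3 = 12.
All leading principal minors are positive, so by Sylvester's criterion Q is positive definite.

positive definite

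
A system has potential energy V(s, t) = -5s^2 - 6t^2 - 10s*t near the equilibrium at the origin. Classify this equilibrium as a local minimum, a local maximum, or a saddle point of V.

local maximum

The Hessian at the origin is H = [[-10, -10], [-10, -12]].
det H = -10·-12 − (-10)² = 20 > 0 and H[1,1] = -10 < 0, so H is negative definite.
Therefore the origin is a local maximum.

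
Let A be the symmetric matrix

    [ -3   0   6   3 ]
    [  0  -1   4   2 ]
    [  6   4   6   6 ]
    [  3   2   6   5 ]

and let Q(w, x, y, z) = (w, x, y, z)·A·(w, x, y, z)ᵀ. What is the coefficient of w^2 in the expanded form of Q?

-3

The coefficient of w^2 is the diagonal entry A[1,1] = -3.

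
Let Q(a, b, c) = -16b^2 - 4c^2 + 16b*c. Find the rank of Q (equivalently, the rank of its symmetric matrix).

1

Write A = [[0, 0, 0], [0, -16, 8], [0, 8, -4]].
Row-reducing A symmetrically gives the diagonal entries 0, -16, 0.
So there are 1 negative, 2 zero pivots.
The rank is the number of nonzero pivots: 1.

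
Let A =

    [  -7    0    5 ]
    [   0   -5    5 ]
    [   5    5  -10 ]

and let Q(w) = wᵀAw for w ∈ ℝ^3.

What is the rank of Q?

Congruent diagonalization of A (simultaneous row and column reduction) yields pivots -7, -5, -10/7.
Counting signs: 3 negative.
The rank is the number of nonzero pivots: 3.

3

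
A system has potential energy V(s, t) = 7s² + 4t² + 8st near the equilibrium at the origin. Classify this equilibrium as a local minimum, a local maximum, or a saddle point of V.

The Hessian at the origin is H = [[14, 8], [8, 8]].
det H = 14·8 − (8)² = 48 > 0 and H[1,1] = 14 > 0, so H is positive definite.
Therefore the origin is a local minimum.

local minimum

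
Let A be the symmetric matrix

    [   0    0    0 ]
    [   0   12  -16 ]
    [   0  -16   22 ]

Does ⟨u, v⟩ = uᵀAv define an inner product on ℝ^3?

Symmetric row and column elimination reduces A to a congruent diagonal form with pivots 0, 12, 2/3.
Counting signs: 2 positive, 1 zero.
Hence Q is positive semidefinite.
⟨·,·⟩ is an inner product exactly when A is positive definite.

no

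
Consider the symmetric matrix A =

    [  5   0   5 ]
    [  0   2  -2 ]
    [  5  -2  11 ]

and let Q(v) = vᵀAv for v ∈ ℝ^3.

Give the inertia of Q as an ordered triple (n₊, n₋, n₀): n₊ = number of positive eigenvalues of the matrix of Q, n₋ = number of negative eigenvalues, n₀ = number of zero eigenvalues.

Congruent diagonalization of A (simultaneous row and column reduction) yields pivots 5, 2, 4.
Counting signs: 3 positive.

(3, 0, 0)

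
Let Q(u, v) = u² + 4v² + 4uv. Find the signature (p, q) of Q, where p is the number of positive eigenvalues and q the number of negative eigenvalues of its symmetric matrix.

(1, 0)

Write A = [[1, 2], [2, 4]].
Applying the same elementary operations to the rows and columns of A produces a congruent diagonal matrix with entries 1, 0.
That gives 1 positive, 1 zero pivots.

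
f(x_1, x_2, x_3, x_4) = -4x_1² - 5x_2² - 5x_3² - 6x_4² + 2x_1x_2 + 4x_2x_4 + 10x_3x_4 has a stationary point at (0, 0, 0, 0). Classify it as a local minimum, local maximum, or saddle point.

The Hessian at the origin is H = [[-8, 2, 0, 0], [2, -10, 0, 4], [0, 0, -10, 10], [0, 4, 10, -12]].
An LDLᵀ factorisation of H has diagonal entries -8, -19/2, -10, -6/19.
Counting signs: 4 negative.
H is negative definite, so the origin is a strict local maximum.

local maximum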